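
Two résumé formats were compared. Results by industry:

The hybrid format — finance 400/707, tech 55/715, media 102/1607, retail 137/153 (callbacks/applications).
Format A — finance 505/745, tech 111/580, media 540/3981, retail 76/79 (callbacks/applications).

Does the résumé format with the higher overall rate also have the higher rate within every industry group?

Yes

Finance: the hybrid format 400/707 = 56.6%, Format A 505/745 = 67.8% → Format A
Tech: the hybrid format 55/715 = 7.7%, Format A 111/580 = 19.1% → Format A
Media: the hybrid format 102/1607 = 6.3%, Format A 540/3981 = 13.6% → Format A
Retail: the hybrid format 137/153 = 89.5%, Format A 76/79 = 96.2% → Format A
Overall: the hybrid format 694/3182 = 21.8%, Format A 1232/5385 = 22.9% → Format A
Format A wins overall and in every industry group — no reversal.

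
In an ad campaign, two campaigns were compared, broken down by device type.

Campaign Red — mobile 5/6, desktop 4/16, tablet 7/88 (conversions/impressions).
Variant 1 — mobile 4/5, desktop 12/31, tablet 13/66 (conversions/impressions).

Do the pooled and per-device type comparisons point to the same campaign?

No

Mobile: Campaign Red 5/6 = 83.3%, Variant 1 4/5 = 80.0% → Campaign Red
Desktop: Campaign Red 4/16 = 25.0%, Variant 1 12/31 = 38.7% → Variant 1
Tablet: Campaign Red 7/88 = 8.0%, Variant 1 13/66 = 19.7% → Variant 1
Overall: Campaign Red 16/110 = 14.5%, Variant 1 29/102 = 28.4% → Variant 1
Neither sweeps: Campaign Red wins 1 of 3 groups, Variant 1 wins 2. Variant 1 wins overall but not every group — no Simpson reversal.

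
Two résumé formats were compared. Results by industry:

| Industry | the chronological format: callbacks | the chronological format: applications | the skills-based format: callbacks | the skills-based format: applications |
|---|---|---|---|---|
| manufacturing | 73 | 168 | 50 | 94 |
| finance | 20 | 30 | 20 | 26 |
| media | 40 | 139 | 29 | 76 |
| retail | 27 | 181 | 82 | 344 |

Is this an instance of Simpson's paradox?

No

Manufacturing: the chronological format 73/168 = 43.5%, the skills-based format 50/94 = 53.2% → the skills-based format
Finance: the chronological format 20/30 = 66.7%, the skills-based format 20/26 = 76.9% → the skills-based format
Media: the chronological format 40/139 = 28.8%, the skills-based format 29/76 = 38.2% → the skills-based format
Retail: the chronological format 27/181 = 14.9%, the skills-based format 82/344 = 23.8% → the skills-based format
Overall: the chronological format 160/518 = 30.9%, the skills-based format 181/540 = 33.5% → the skills-based format
The skills-based format wins overall and in every industry group — no reversal.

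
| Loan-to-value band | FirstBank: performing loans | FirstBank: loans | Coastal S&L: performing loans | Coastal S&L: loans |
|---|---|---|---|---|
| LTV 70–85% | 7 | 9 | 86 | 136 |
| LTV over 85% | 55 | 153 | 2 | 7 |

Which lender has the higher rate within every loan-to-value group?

LTV 70–85%: FirstBank 7/9 = 77.8%, Coastal S&L 86/136 = 63.2% → FirstBank
LTV over 85%: FirstBank 55/153 = 35.9%, Coastal S&L 2/7 = 28.6% → FirstBank
FirstBank has the higher rate in both groups.

FirstBank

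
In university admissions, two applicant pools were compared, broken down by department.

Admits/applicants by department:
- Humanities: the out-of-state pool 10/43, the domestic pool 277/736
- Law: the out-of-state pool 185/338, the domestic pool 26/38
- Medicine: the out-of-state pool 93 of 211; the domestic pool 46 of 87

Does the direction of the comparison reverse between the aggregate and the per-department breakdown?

Yes

Humanities: the out-of-state pool 10/43 = 23.3%, the domestic pool 277/736 = 37.6% → the domestic pool
Law: the out-of-state pool 185/338 = 54.7%, the domestic pool 26/38 = 68.4% → the domestic pool
Medicine: the out-of-state pool 93/211 = 44.1%, the domestic pool 46/87 = 52.9% → the domestic pool
Overall: the out-of-state pool 288/592 = 48.6%, the domestic pool 349/861 = 40.5% → the out-of-state pool
The domestic pool wins each department group but the out-of-state pool wins overall — the comparison reverses. The domestic pool's applicants skew toward Humanities, which has a lower base rate.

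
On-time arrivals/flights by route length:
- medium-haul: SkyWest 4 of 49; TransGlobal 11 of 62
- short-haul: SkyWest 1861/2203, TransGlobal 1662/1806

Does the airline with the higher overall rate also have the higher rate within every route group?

Medium-haul: SkyWest 4/49 = 8.2%, TransGlobal 11/62 = 17.7% → TransGlobal
Short-haul: SkyWest 1861/2203 = 84.5%, TransGlobal 1662/1806 = 92.0% → TransGlobal
Overall: SkyWest 1865/2252 = 82.8%, TransGlobal 1673/1868 = 89.6% → TransGlobal
TransGlobal wins overall and in every route group — no reversal.

Yes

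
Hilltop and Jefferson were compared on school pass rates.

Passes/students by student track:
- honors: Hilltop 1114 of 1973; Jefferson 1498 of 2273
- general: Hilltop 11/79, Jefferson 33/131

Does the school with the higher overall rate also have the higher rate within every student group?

Honors: Hilltop 1114/1973 = 56.5%, Jefferson 1498/2273 = 65.9% → Jefferson
General: Hilltop 11/79 = 13.9%, Jefferson 33/131 = 25.2% → Jefferson
Overall: Hilltop 1125/2052 = 54.8%, Jefferson 1531/2404 = 63.7% → Jefferson
Jefferson wins overall and in every student group — no reversal.

Yes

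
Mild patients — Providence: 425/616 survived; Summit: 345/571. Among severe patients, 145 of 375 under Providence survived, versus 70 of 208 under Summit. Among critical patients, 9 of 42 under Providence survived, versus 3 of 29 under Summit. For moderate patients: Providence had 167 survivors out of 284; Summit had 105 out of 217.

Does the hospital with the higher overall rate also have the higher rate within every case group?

Yes

Mild: Providence 425/616 = 69.0%, Summit 345/571 = 60.4% → Providence
Severe: Providence 145/375 = 38.7%, Summit 70/208 = 33.7% → Providence
Critical: Providence 9/42 = 21.4%, Summit 3/29 = 10.3% → Providence
Moderate: Providence 167/284 = 58.8%, Summit 105/217 = 48.4% → Providence
Overall: Providence 746/1317 = 56.6%, Summit 523/1025 = 51.0% → Providence
Providence wins overall and in every case group — no reversal.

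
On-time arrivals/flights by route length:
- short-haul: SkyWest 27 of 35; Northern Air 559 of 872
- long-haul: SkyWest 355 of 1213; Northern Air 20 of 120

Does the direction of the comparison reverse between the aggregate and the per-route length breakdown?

Yes

Short-haul: SkyWest 27/35 = 77.1%, Northern Air 559/872 = 64.1% → SkyWest
Long-haul: SkyWest 355/1213 = 29.3%, Northern Air 20/120 = 16.7% → SkyWest
Overall: SkyWest 382/1248 = 30.6%, Northern Air 579/992 = 58.4% → Northern Air
SkyWest wins each route group but Northern Air wins overall — the comparison reverses. SkyWest's flights skew toward long-haul, which has a lower base rate.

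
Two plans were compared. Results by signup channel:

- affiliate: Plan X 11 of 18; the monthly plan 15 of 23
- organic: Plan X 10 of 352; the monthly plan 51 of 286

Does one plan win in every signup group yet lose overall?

No

Affiliate: Plan X 11/18 = 61.1%, the monthly plan 15/23 = 65.2% → the monthly plan
Organic: Plan X 10/352 = 2.8%, the monthly plan 51/286 = 17.8% → the monthly plan
Overall: Plan X 21/370 = 5.7%, the monthly plan 66/309 = 21.4% → the monthly plan
The monthly plan wins overall and in every signup group — no reversal.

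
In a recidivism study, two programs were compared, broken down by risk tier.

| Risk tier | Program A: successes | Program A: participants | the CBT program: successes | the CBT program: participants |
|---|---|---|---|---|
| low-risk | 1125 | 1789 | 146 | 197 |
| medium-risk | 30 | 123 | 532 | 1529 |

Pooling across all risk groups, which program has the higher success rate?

Low-risk: Program A 1125/1789 = 62.9%, the CBT program 146/197 = 74.1% → the CBT program
Medium-risk: Program A 30/123 = 24.4%, the CBT program 532/1529 = 34.8% → the CBT program
Overall: Program A 1155/1912 = 60.4%, the CBT program 678/1726 = 39.3% → Program A
(The CBT program wins every risk group but Program A wins overall — the CBT program's participants skew toward the low-rate medium-risk group.)

Program A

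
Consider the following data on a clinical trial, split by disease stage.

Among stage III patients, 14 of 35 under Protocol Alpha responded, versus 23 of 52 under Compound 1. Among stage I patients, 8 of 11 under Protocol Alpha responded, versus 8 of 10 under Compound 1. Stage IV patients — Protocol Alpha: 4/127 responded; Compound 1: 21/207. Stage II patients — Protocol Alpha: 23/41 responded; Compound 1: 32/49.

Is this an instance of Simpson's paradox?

Stage III: Protocol Alpha 14/35 = 40.0%, Compound 1 23/52 = 44.2% → Compound 1
Stage I: Protocol Alpha 8/11 = 72.7%, Compound 1 8/10 = 80.0% → Compound 1
Stage IV: Protocol Alpha 4/127 = 3.1%, Compound 1 21/207 = 10.1% → Compound 1
Stage II: Protocol Alpha 23/41 = 56.1%, Compound 1 32/49 = 65.3% → Compound 1
Overall: Protocol Alpha 49/214 = 22.9%, Compound 1 84/318 = 26.4% → Compound 1
Compound 1 wins overall and in every disease group — no reversal.

No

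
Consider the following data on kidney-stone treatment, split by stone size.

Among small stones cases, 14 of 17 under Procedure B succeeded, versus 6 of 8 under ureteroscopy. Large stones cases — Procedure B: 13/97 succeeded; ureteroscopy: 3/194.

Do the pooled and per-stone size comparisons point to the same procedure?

Small stones: Procedure B 14/17 = 82.4%, ureteroscopy 6/8 = 75.0% → Procedure B
Large stones: Procedure B 13/97 = 13.4%, ureteroscopy 3/194 = 1.5% → Procedure B
Overall: Procedure B 27/114 = 23.7%, ureteroscopy 9/202 = 4.5% → Procedure B
Procedure B wins overall and in every stone group — no reversal.

Yes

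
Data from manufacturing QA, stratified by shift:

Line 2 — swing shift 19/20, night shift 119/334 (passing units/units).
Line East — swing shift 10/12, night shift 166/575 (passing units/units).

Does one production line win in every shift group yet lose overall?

No

Swing shift: Line 2 19/20 = 95.0%, Line East 10/12 = 83.3% → Line 2
Night shift: Line 2 119/334 = 35.6%, Line East 166/575 = 28.9% → Line 2
Overall: Line 2 138/354 = 39.0%, Line East 176/587 = 30.0% → Line 2
Line 2 wins overall and in every shift group — no reversal.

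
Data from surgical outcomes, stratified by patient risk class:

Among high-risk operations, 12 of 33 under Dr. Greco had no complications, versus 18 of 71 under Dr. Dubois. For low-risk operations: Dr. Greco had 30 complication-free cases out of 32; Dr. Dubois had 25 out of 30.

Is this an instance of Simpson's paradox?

No

High-risk: Dr. Greco 12/33 = 36.4%, Dr. Dubois 18/71 = 25.4% → Dr. Greco
Low-risk: Dr. Greco 30/32 = 93.8%, Dr. Dubois 25/30 = 83.3% → Dr. Greco
Overall: Dr. Greco 42/65 = 64.6%, Dr. Dubois 43/101 = 42.6% → Dr. Greco
Dr. Greco wins overall and in every patient risk group — no reversal.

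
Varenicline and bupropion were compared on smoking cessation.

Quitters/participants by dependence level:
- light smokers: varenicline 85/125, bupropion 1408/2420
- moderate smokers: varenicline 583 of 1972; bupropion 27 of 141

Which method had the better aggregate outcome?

Light smokers: varenicline 85/125 = 68.0%, bupropion 1408/2420 = 58.2% → varenicline
Moderate smokers: varenicline 583/1972 = 29.6%, bupropion 27/141 = 19.1% → varenicline
Overall: varenicline 668/2097 = 31.9%, bupropion 1435/2561 = 56.0% → bupropion
(Varenicline wins every dependence group but bupropion wins overall — varenicline's participants skew toward the low-rate moderate smokers group.)

bupropion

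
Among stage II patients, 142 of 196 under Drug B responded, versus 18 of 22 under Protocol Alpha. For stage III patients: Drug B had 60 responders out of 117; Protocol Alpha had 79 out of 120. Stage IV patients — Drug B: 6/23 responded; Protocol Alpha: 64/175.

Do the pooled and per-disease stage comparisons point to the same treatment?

No

Stage II: Drug B 142/196 = 72.4%, Protocol Alpha 18/22 = 81.8% → Protocol Alpha
Stage III: Drug B 60/117 = 51.3%, Protocol Alpha 79/120 = 65.8% → Protocol Alpha
Stage IV: Drug B 6/23 = 26.1%, Protocol Alpha 64/175 = 36.6% → Protocol Alpha
Overall: Drug B 208/336 = 61.9%, Protocol Alpha 161/317 = 50.8% → Drug B
Protocol Alpha wins each disease group but Drug B wins overall — the comparison reverses. Protocol Alpha's patients skew toward stage IV, which has a lower base rate.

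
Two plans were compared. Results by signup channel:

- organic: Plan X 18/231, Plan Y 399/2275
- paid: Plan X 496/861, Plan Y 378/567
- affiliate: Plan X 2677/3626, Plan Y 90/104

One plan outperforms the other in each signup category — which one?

Plan Y

Organic: Plan X 18/231 = 7.8%, Plan Y 399/2275 = 17.5% → Plan Y
Paid: Plan X 496/861 = 57.6%, Plan Y 378/567 = 66.7% → Plan Y
Affiliate: Plan X 2677/3626 = 73.8%, Plan Y 90/104 = 86.5% → Plan Y
Plan Y has the higher rate in all 3 groups.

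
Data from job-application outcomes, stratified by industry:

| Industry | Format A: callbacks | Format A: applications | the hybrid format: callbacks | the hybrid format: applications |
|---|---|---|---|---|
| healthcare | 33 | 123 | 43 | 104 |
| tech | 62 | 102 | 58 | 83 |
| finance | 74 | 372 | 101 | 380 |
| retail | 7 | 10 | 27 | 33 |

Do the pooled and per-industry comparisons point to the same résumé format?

Yes

Healthcare: Format A 33/123 = 26.8%, the hybrid format 43/104 = 41.3% → the hybrid format
Tech: Format A 62/102 = 60.8%, the hybrid format 58/83 = 69.9% → the hybrid format
Finance: Format A 74/372 = 19.9%, the hybrid format 101/380 = 26.6% → the hybrid format
Retail: Format A 7/10 = 70.0%, the hybrid format 27/33 = 81.8% → the hybrid format
Overall: Format A 176/607 = 29.0%, the hybrid format 229/600 = 38.2% → the hybrid format
The hybrid format wins overall and in every industry group — no reversal.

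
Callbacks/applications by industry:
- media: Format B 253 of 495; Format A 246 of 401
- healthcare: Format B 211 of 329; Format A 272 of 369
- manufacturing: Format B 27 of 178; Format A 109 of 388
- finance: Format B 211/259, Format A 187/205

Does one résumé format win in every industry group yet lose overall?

Media: Format B 253/495 = 51.1%, Format A 246/401 = 61.3% → Format A
Healthcare: Format B 211/329 = 64.1%, Format A 272/369 = 73.7% → Format A
Manufacturing: Format B 27/178 = 15.2%, Format A 109/388 = 28.1% → Format A
Finance: Format B 211/259 = 81.5%, Format A 187/205 = 91.2% → Format A
Overall: Format B 702/1261 = 55.7%, Format A 814/1363 = 59.7% → Format A
Format A wins overall and in every industry group — no reversal.

No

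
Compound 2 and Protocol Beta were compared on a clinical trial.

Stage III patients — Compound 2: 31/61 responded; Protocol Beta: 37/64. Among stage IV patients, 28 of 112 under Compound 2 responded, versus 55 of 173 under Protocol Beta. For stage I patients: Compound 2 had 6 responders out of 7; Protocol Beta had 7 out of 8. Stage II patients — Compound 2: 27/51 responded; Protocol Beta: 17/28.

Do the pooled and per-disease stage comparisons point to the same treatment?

Yes

Stage III: Compound 2 31/61 = 50.8%, Protocol Beta 37/64 = 57.8% → Protocol Beta
Stage IV: Compound 2 28/112 = 25.0%, Protocol Beta 55/173 = 31.8% → Protocol Beta
Stage I: Compound 2 6/7 = 85.7%, Protocol Beta 7/8 = 87.5% → Protocol Beta
Stage II: Compound 2 27/51 = 52.9%, Protocol Beta 17/28 = 60.7% → Protocol Beta
Overall: Compound 2 92/231 = 39.8%, Protocol Beta 116/273 = 42.5% → Protocol Beta
Protocol Beta wins overall and in every disease group — no reversal.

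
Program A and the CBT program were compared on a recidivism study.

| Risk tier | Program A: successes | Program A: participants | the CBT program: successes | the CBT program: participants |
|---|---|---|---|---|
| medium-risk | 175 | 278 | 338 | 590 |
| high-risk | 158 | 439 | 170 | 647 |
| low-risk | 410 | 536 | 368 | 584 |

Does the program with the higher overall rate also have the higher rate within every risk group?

Yes

Medium-risk: Program A 175/278 = 62.9%, the CBT program 338/590 = 57.3% → Program A
High-risk: Program A 158/439 = 36.0%, the CBT program 170/647 = 26.3% → Program A
Low-risk: Program A 410/536 = 76.5%, the CBT program 368/584 = 63.0% → Program A
Overall: Program A 743/1253 = 59.3%, the CBT program 876/1821 = 48.1% → Program A
Program A wins overall and in every risk group — no reversal.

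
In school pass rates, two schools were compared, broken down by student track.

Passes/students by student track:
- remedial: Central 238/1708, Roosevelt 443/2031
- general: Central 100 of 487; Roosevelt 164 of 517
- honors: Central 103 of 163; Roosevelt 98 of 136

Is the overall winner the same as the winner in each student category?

Remedial: Central 238/1708 = 13.9%, Roosevelt 443/2031 = 21.8% → Roosevelt
General: Central 100/487 = 20.5%, Roosevelt 164/517 = 31.7% → Roosevelt
Honors: Central 103/163 = 63.2%, Roosevelt 98/136 = 72.1% → Roosevelt
Overall: Central 441/2358 = 18.7%, Roosevelt 705/2684 = 26.3% → Roosevelt
Roosevelt wins overall and in every student group — no reversal.

Yes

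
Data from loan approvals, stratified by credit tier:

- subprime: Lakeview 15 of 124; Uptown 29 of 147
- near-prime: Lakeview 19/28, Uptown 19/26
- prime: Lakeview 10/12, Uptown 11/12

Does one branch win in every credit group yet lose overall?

No

Subprime: Lakeview 15/124 = 12.1%, Uptown 29/147 = 19.7% → Uptown
Near-prime: Lakeview 19/28 = 67.9%, Uptown 19/26 = 73.1% → Uptown
Prime: Lakeview 10/12 = 83.3%, Uptown 11/12 = 91.7% → Uptown
Overall: Lakeview 44/164 = 26.8%, Uptown 59/185 = 31.9% → Uptown
Uptown wins overall and in every credit group — no reversal.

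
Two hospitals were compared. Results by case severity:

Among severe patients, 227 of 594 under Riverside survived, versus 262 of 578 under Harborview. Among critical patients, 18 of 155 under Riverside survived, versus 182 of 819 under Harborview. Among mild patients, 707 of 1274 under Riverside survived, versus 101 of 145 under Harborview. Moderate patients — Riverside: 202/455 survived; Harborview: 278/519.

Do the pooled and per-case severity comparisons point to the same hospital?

No

Severe: Riverside 227/594 = 38.2%, Harborview 262/578 = 45.3% → Harborview
Critical: Riverside 18/155 = 11.6%, Harborview 182/819 = 22.2% → Harborview
Mild: Riverside 707/1274 = 55.5%, Harborview 101/145 = 69.7% → Harborview
Moderate: Riverside 202/455 = 44.4%, Harborview 278/519 = 53.6% → Harborview
Overall: Riverside 1154/2478 = 46.6%, Harborview 823/2061 = 39.9% → Riverside
Harborview wins each case group but Riverside wins overall — the comparison reverses. Harborview's patients skew toward critical, which has a lower base rate.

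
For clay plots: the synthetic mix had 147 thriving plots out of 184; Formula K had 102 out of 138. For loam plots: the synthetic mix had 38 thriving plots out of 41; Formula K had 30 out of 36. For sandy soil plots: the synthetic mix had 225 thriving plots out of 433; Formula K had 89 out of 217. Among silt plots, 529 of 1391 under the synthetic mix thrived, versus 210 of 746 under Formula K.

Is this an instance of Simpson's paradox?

Clay: the synthetic mix 147/184 = 79.9%, Formula K 102/138 = 73.9% → the synthetic mix
Loam: the synthetic mix 38/41 = 92.7%, Formula K 30/36 = 83.3% → the synthetic mix
Sandy soil: the synthetic mix 225/433 = 52.0%, Formula K 89/217 = 41.0% → the synthetic mix
Silt: the synthetic mix 529/1391 = 38.0%, Formula K 210/746 = 28.2% → the synthetic mix
Overall: the synthetic mix 939/2049 = 45.8%, Formula K 431/1137 = 37.9% → the synthetic mix
The synthetic mix wins overall and in every soil group — no reversal.

No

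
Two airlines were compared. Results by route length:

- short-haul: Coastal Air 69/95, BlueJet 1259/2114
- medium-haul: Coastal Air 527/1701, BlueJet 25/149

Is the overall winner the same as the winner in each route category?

Short-haul: Coastal Air 69/95 = 72.6%, BlueJet 1259/2114 = 59.6% → Coastal Air
Medium-haul: Coastal Air 527/1701 = 31.0%, BlueJet 25/149 = 16.8% → Coastal Air
Overall: Coastal Air 596/1796 = 33.2%, BlueJet 1284/2263 = 56.7% → BlueJet
Coastal Air wins each route group but BlueJet wins overall — the comparison reverses. Coastal Air's flights skew toward medium-haul, which has a lower base rate.

No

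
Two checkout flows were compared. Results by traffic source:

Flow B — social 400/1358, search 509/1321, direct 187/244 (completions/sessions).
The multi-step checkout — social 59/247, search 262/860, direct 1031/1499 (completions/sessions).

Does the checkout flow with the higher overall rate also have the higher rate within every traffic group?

Social: Flow B 400/1358 = 29.5%, the multi-step checkout 59/247 = 23.9% → Flow B
Search: Flow B 509/1321 = 38.5%, the multi-step checkout 262/860 = 30.5% → Flow B
Direct: Flow B 187/244 = 76.6%, the multi-step checkout 1031/1499 = 68.8% → Flow B
Overall: Flow B 1096/2923 = 37.5%, the multi-step checkout 1352/2606 = 51.9% → the multi-step checkout
Flow B wins each traffic group but the multi-step checkout wins overall — the comparison reverses. Flow B's sessions skew toward social, which has a lower base rate.

No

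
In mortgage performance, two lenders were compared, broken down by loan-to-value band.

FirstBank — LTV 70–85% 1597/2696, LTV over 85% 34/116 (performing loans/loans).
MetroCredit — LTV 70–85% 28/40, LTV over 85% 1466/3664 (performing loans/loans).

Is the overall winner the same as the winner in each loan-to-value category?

No

LTV 70–85%: FirstBank 1597/2696 = 59.2%, MetroCredit 28/40 = 70.0% → MetroCredit
LTV over 85%: FirstBank 34/116 = 29.3%, MetroCredit 1466/3664 = 40.0% → MetroCredit
Overall: FirstBank 1631/2812 = 58.0%, MetroCredit 1494/3704 = 40.3% → FirstBank
MetroCredit wins each loan-to-value group but FirstBank wins overall — the comparison reverses. MetroCredit's loans skew toward LTV over 85%, which has a lower base rate.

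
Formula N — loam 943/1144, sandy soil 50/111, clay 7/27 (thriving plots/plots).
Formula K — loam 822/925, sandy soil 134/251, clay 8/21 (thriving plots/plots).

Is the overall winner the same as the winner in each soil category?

Loam: Formula N 943/1144 = 82.4%, Formula K 822/925 = 88.9% → Formula K
Sandy soil: Formula N 50/111 = 45.0%, Formula K 134/251 = 53.4% → Formula K
Clay: Formula N 7/27 = 25.9%, Formula K 8/21 = 38.1% → Formula K
Overall: Formula N 1000/1282 = 78.0%, Formula K 964/1197 = 80.5% → Formula K
Formula K wins overall and in every soil group — no reversal.

Yes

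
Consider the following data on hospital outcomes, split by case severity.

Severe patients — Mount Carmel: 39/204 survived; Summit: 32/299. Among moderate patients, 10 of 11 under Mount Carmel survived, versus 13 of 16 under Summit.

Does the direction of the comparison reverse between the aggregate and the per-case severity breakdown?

No

Severe: Mount Carmel 39/204 = 19.1%, Summit 32/299 = 10.7% → Mount Carmel
Moderate: Mount Carmel 10/11 = 90.9%, Summit 13/16 = 81.2% → Mount Carmel
Overall: Mount Carmel 49/215 = 22.8%, Summit 45/315 = 14.3% → Mount Carmel
Mount Carmel wins overall and in every case group — no reversal.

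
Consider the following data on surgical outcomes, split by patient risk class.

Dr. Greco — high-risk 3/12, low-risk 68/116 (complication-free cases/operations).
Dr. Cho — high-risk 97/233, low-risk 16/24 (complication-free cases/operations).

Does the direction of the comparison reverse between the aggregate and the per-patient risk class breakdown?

Yes

High-risk: Dr. Greco 3/12 = 25.0%, Dr. Cho 97/233 = 41.6% → Dr. Cho
Low-risk: Dr. Greco 68/116 = 58.6%, Dr. Cho 16/24 = 66.7% → Dr. Cho
Overall: Dr. Greco 71/128 = 55.5%, Dr. Cho 113/257 = 44.0% → Dr. Greco
Dr. Cho wins each patient risk group but Dr. Greco wins overall — the comparison reverses. Dr. Cho's operations skew toward high-risk, which has a lower base rate.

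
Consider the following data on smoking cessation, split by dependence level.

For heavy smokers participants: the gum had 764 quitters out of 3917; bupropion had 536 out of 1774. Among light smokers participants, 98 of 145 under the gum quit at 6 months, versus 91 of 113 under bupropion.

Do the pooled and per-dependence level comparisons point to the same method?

Yes

Heavy smokers: the gum 764/3917 = 19.5%, bupropion 536/1774 = 30.2% → bupropion
Light smokers: the gum 98/145 = 67.6%, bupropion 91/113 = 80.5% → bupropion
Overall: the gum 862/4062 = 21.2%, bupropion 627/1887 = 33.2% → bupropion
Bupropion wins overall and in every dependence group — no reversal.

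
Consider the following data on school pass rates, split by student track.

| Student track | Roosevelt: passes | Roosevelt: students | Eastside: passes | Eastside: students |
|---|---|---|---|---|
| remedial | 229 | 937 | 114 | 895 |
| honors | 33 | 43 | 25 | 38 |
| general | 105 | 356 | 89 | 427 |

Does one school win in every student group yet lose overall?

No

Remedial: Roosevelt 229/937 = 24.4%, Eastside 114/895 = 12.7% → Roosevelt
Honors: Roosevelt 33/43 = 76.7%, Eastside 25/38 = 65.8% → Roosevelt
General: Roosevelt 105/356 = 29.5%, Eastside 89/427 = 20.8% → Roosevelt
Overall: Roosevelt 367/1336 = 27.5%, Eastside 228/1360 = 16.8% → Roosevelt
Roosevelt wins overall and in every student group — no reversal.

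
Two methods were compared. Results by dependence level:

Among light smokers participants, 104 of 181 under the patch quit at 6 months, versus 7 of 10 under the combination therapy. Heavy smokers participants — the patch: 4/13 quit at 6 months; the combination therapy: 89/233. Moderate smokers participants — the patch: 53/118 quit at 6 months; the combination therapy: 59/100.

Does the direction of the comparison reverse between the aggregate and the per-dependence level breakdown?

Light smokers: the patch 104/181 = 57.5%, the combination therapy 7/10 = 70.0% → the combination therapy
Heavy smokers: the patch 4/13 = 30.8%, the combination therapy 89/233 = 38.2% → the combination therapy
Moderate smokers: the patch 53/118 = 44.9%, the combination therapy 59/100 = 59.0% → the combination therapy
Overall: the patch 161/312 = 51.6%, the combination therapy 155/343 = 45.2% → the patch
The combination therapy wins each dependence group but the patch wins overall — the comparison reverses. The combination therapy's participants skew toward heavy smokers, which has a lower base rate.

Yes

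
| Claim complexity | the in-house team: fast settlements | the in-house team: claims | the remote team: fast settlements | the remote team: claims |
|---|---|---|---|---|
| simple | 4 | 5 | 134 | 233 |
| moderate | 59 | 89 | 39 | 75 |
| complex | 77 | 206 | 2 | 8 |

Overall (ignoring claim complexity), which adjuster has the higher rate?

the remote team

Simple: the in-house team 4/5 = 80.0%, the remote team 134/233 = 57.5% → the in-house team
Moderate: the in-house team 59/89 = 66.3%, the remote team 39/75 = 52.0% → the in-house team
Complex: the in-house team 77/206 = 37.4%, the remote team 2/8 = 25.0% → the in-house team
Overall: the in-house team 140/300 = 46.7%, the remote team 175/316 = 55.4% → the remote team
(The in-house team wins every claim group but the remote team wins overall — the in-house team's claims skew toward the low-rate complex group.)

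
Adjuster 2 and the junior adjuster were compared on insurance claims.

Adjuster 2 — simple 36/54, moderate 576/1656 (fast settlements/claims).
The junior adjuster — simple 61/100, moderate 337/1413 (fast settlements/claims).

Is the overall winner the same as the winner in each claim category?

Yes

Simple: Adjuster 2 36/54 = 66.7%, the junior adjuster 61/100 = 61.0% → Adjuster 2
Moderate: Adjuster 2 576/1656 = 34.8%, the junior adjuster 337/1413 = 23.8% → Adjuster 2
Overall: Adjuster 2 612/1710 = 35.8%, the junior adjuster 398/1513 = 26.3% → Adjuster 2
Adjuster 2 wins overall and in every claim group — no reversal.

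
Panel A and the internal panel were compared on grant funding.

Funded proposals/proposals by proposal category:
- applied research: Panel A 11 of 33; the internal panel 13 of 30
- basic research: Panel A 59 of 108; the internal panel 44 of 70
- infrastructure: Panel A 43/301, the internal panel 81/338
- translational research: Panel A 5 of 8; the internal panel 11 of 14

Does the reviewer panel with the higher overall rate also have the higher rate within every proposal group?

Yes

Applied research: Panel A 11/33 = 33.3%, the internal panel 13/30 = 43.3% → the internal panel
Basic research: Panel A 59/108 = 54.6%, the internal panel 44/70 = 62.9% → the internal panel
Infrastructure: Panel A 43/301 = 14.3%, the internal panel 81/338 = 24.0% → the internal panel
Translational research: Panel A 5/8 = 62.5%, the internal panel 11/14 = 78.6% → the internal panel
Overall: Panel A 118/450 = 26.2%, the internal panel 149/452 = 33.0% → the internal panel
The internal panel wins overall and in every proposal group — no reversal.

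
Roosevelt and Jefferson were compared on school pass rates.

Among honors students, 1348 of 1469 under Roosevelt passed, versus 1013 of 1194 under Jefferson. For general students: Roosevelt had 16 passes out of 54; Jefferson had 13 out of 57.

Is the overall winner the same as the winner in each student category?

Yes

Honors: Roosevelt 1348/1469 = 91.8%, Jefferson 1013/1194 = 84.8% → Roosevelt
General: Roosevelt 16/54 = 29.6%, Jefferson 13/57 = 22.8% → Roosevelt
Overall: Roosevelt 1364/1523 = 89.6%, Jefferson 1026/1251 = 82.0% → Roosevelt
Roosevelt wins overall and in every student group — no reversal.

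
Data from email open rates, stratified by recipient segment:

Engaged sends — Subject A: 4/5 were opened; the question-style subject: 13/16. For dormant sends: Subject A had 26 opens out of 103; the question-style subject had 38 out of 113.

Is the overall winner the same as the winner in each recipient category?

Engaged: Subject A 4/5 = 80.0%, the question-style subject 13/16 = 81.2% → the question-style subject
Dormant: Subject A 26/103 = 25.2%, the question-style subject 38/113 = 33.6% → the question-style subject
Overall: Subject A 30/108 = 27.8%, the question-style subject 51/129 = 39.5% → the question-style subject
The question-style subject wins overall and in every recipient group — no reversal.

Yes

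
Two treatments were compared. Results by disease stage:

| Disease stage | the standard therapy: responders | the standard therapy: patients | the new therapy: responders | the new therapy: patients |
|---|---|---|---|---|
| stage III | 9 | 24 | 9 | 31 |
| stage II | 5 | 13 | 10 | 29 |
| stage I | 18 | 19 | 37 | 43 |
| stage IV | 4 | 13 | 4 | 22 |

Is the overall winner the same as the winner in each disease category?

Yes

Stage III: the standard therapy 9/24 = 37.5%, the new therapy 9/31 = 29.0% → the standard therapy
Stage II: the standard therapy 5/13 = 38.5%, the new therapy 10/29 = 34.5% → the standard therapy
Stage I: the standard therapy 18/19 = 94.7%, the new therapy 37/43 = 86.0% → the standard therapy
Stage IV: the standard therapy 4/13 = 30.8%, the new therapy 4/22 = 18.2% → the standard therapy
Overall: the standard therapy 36/69 = 52.2%, the new therapy 60/125 = 48.0% → the standard therapy
The standard therapy wins overall and in every disease group — no reversal.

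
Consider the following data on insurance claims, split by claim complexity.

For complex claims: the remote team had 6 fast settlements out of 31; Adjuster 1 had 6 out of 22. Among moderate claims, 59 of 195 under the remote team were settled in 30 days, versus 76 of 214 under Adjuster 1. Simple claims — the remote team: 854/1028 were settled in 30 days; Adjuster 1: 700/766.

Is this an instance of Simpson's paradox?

Complex: the remote team 6/31 = 19.4%, Adjuster 1 6/22 = 27.3% → Adjuster 1
Moderate: the remote team 59/195 = 30.3%, Adjuster 1 76/214 = 35.5% → Adjuster 1
Simple: the remote team 854/1028 = 83.1%, Adjuster 1 700/766 = 91.4% → Adjuster 1
Overall: the remote team 919/1254 = 73.3%, Adjuster 1 782/1002 = 78.0% → Adjuster 1
Adjuster 1 wins overall and in every claim group — no reversal.

No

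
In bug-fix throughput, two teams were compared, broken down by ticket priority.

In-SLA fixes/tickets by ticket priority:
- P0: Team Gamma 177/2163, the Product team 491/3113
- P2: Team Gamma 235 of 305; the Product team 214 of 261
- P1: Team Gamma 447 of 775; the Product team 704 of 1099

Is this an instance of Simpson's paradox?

P0: Team Gamma 177/2163 = 8.2%, the Product team 491/3113 = 15.8% → the Product team
P2: Team Gamma 235/305 = 77.0%, the Product team 214/261 = 82.0% → the Product team
P1: Team Gamma 447/775 = 57.7%, the Product team 704/1099 = 64.1% → the Product team
Overall: Team Gamma 859/3243 = 26.5%, the Product team 1409/4473 = 31.5% → the Product team
The Product team wins overall and in every ticket group — no reversal.

No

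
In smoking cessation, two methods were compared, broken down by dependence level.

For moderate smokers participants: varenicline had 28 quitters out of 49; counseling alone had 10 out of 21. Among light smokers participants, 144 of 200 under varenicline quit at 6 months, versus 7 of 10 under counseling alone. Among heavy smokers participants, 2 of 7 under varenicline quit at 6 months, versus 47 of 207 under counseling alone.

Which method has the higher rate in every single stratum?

Moderate smokers: varenicline 28/49 = 57.1%, counseling alone 10/21 = 47.6% → varenicline
Light smokers: varenicline 144/200 = 72.0%, counseling alone 7/10 = 70.0% → varenicline
Heavy smokers: varenicline 2/7 = 28.6%, counseling alone 47/207 = 22.7% → varenicline
Varenicline has the higher rate in all 3 groups.

varenicline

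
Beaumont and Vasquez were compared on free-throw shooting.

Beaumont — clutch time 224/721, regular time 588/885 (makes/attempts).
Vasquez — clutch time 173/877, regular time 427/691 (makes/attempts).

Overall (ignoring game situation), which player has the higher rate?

Clutch time: Beaumont 224/721 = 31.1%, Vasquez 173/877 = 19.7% → Beaumont
Regular time: Beaumont 588/885 = 66.4%, Vasquez 427/691 = 61.8% → Beaumont
Overall: Beaumont 812/1606 = 50.6%, Vasquez 600/1568 = 38.3% → Beaumont

Beaumont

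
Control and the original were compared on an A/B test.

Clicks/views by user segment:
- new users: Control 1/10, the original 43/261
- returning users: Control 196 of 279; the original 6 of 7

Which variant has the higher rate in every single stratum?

the original

New users: Control 1/10 = 10.0%, the original 43/261 = 16.5% → the original
Returning users: Control 196/279 = 70.3%, the original 6/7 = 85.7% → the original
The original has the higher rate in both groups.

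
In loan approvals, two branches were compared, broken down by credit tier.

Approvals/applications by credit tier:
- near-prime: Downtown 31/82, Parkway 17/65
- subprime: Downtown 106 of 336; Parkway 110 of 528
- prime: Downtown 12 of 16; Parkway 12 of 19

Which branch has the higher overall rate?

Downtown

Near-prime: Downtown 31/82 = 37.8%, Parkway 17/65 = 26.2% → Downtown
Subprime: Downtown 106/336 = 31.5%, Parkway 110/528 = 20.8% → Downtown
Prime: Downtown 12/16 = 75.0%, Parkway 12/19 = 63.2% → Downtown
Overall: Downtown 149/434 = 34.3%, Parkway 139/612 = 22.7% → Downtown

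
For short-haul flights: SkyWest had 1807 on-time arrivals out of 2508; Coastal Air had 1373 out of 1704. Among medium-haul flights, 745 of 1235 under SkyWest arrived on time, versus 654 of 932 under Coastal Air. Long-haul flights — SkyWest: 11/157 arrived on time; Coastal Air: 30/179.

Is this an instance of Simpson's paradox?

No

Short-haul: SkyWest 1807/2508 = 72.0%, Coastal Air 1373/1704 = 80.6% → Coastal Air
Medium-haul: SkyWest 745/1235 = 60.3%, Coastal Air 654/932 = 70.2% → Coastal Air
Long-haul: SkyWest 11/157 = 7.0%, Coastal Air 30/179 = 16.8% → Coastal Air
Overall: SkyWest 2563/3900 = 65.7%, Coastal Air 2057/2815 = 73.1% → Coastal Air
Coastal Air wins overall and in every route group — no reversal.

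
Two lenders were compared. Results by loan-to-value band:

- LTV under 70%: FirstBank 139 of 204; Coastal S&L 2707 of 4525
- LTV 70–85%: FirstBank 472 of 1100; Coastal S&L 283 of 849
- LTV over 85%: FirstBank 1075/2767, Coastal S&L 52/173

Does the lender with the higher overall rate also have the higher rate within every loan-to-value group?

LTV under 70%: FirstBank 139/204 = 68.1%, Coastal S&L 2707/4525 = 59.8% → FirstBank
LTV 70–85%: FirstBank 472/1100 = 42.9%, Coastal S&L 283/849 = 33.3% → FirstBank
LTV over 85%: FirstBank 1075/2767 = 38.9%, Coastal S&L 52/173 = 30.1% → FirstBank
Overall: FirstBank 1686/4071 = 41.4%, Coastal S&L 3042/5547 = 54.8% → Coastal S&L
FirstBank wins each loan-to-value group but Coastal S&L wins overall — the comparison reverses. FirstBank's loans skew toward LTV over 85%, which has a lower base rate.

No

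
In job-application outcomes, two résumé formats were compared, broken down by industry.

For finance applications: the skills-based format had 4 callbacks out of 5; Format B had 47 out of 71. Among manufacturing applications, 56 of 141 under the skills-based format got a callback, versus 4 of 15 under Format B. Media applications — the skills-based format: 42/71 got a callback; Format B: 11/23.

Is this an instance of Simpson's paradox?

Finance: the skills-based format 4/5 = 80.0%, Format B 47/71 = 66.2% → the skills-based format
Manufacturing: the skills-based format 56/141 = 39.7%, Format B 4/15 = 26.7% → the skills-based format
Media: the skills-based format 42/71 = 59.2%, Format B 11/23 = 47.8% → the skills-based format
Overall: the skills-based format 102/217 = 47.0%, Format B 62/109 = 56.9% → Format B
The skills-based format wins each industry group but Format B wins overall — the comparison reverses. The skills-based format's applications skew toward manufacturing, which has a lower base rate.

Yes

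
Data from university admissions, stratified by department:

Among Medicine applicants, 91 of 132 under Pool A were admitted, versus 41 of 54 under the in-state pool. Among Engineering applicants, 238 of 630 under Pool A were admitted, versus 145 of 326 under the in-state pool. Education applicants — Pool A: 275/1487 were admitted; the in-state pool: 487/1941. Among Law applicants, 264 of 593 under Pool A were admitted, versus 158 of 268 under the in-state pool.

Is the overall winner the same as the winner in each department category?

Yes

Medicine: Pool A 91/132 = 68.9%, the in-state pool 41/54 = 75.9% → the in-state pool
Engineering: Pool A 238/630 = 37.8%, the in-state pool 145/326 = 44.5% → the in-state pool
Education: Pool A 275/1487 = 18.5%, the in-state pool 487/1941 = 25.1% → the in-state pool
Law: Pool A 264/593 = 44.5%, the in-state pool 158/268 = 59.0% → the in-state pool
Overall: Pool A 868/2842 = 30.5%, the in-state pool 831/2589 = 32.1% → the in-state pool
The in-state pool wins overall and in every department group — no reversal.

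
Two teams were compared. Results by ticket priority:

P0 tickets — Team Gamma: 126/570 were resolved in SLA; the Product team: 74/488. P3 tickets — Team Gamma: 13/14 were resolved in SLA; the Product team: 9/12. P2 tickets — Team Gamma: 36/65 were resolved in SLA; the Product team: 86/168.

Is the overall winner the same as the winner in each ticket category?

Yes

P0: Team Gamma 126/570 = 22.1%, the Product team 74/488 = 15.2% → Team Gamma
P3: Team Gamma 13/14 = 92.9%, the Product team 9/12 = 75.0% → Team Gamma
P2: Team Gamma 36/65 = 55.4%, the Product team 86/168 = 51.2% → Team Gamma
Overall: Team Gamma 175/649 = 27.0%, the Product team 169/668 = 25.3% → Team Gamma
Team Gamma wins overall and in every ticket group — no reversal.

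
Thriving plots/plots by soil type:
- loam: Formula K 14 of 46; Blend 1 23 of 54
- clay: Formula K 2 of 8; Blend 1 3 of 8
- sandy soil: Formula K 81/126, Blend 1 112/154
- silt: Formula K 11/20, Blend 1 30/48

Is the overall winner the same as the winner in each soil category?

Yes

Loam: Formula K 14/46 = 30.4%, Blend 1 23/54 = 42.6% → Blend 1
Clay: Formula K 2/8 = 25.0%, Blend 1 3/8 = 37.5% → Blend 1
Sandy soil: Formula K 81/126 = 64.3%, Blend 1 112/154 = 72.7% → Blend 1
Silt: Formula K 11/20 = 55.0%, Blend 1 30/48 = 62.5% → Blend 1
Overall: Formula K 108/200 = 54.0%, Blend 1 168/264 = 63.6% → Blend 1
Blend 1 wins overall and in every soil group — no reversal.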